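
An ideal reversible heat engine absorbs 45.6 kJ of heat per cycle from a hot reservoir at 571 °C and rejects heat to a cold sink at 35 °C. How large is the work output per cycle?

W ≈ 29.0 kJ

T_H = 571 °C → 571 + 273.15 = 844.15 K.
T_C = 35 °C → 35 + 273.15 = 308.15 K.
η_rev = 1 − T_C/T_H = 1 − 308.15/844.15 = 0.6350.
W = η·Q_H = 0.6350 × 45.6 = 29.0 kJ.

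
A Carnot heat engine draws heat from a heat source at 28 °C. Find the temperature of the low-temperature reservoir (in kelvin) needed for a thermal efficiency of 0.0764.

T_C ≈ 278 K

T_H = 28 °C → 28 + 273.15 = 301.15 K.
From η = 1 − T_C/T_H, T_C = T_H·(1 − η) = 301.15 × (1 − 0.0764) = 278 K.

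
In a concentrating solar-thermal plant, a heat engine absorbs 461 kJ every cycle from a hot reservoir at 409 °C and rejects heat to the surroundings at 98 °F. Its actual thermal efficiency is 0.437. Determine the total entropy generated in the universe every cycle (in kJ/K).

T_H = 409 °C → 409 + 273.15 = 682.15 K.
T_C = 98 °F → (98 − 32) × 5/9 = 36.67 °C = 309.82 K.
W = η·Q_H = 0.437 × 461 = 201.5 kJ, so Q_C = Q_H − W = 259.5 kJ.
Entropy balance on the reservoirs: −Q_H/T_H = -0.6758 kJ/K, +Q_C/T_C = 0.8377 kJ/K.
ΔS_univ = −Q_H/T_H + Q_C/T_C = 0.162 kJ/K (> 0, since η = 0.437 < η_Carnot = 0.546).

ΔS_univ ≈ 0.162 kJ/K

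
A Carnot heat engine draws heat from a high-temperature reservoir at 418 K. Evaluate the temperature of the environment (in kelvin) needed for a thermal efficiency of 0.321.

From η = 1 − T_C/T_H, T_C = T_H·(1 − η) = 418.00 × (1 − 0.321) = 283.8 K.

T_C ≈ 283.8 K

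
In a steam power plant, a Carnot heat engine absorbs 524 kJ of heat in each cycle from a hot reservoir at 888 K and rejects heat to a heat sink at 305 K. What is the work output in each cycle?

W ≈ 344.0 kJ

η_rev = 1 − T_C/T_H = 1 − 305.00/888.00 = 0.6565.
W = η·Q_H = 0.6565 × 524 = 344.0 kJ.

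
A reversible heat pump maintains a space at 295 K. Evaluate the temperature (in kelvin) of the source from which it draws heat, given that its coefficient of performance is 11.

T_C ≈ 268 K

COP_HP = T_H/(T_H − T_C) ⇒ T_C = T_H·(COP_HP − 1)/COP_HP = 295.00 × (11 − 1)/11 = 268 K.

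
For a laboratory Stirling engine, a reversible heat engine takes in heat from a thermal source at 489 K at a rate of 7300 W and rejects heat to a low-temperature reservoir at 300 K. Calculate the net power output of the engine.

Ẇ ≈ 2820 W

Carnot efficiency: η = 1 − T_C/T_H = 1 − 300.00/489.00 = 0.3865.
W = η·Q_H = 0.3865 × 7300 = 2820 W.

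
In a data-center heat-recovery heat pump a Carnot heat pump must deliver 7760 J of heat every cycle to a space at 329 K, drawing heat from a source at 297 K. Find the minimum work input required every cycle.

For a reversible heat pump, COP_HP = T_H/(T_H − T_C) = 329.00/32.00 = 10.2812.
W = Q_H/COP_HP = 7760/10.2812 = 755 J.

W_in ≈ 755 J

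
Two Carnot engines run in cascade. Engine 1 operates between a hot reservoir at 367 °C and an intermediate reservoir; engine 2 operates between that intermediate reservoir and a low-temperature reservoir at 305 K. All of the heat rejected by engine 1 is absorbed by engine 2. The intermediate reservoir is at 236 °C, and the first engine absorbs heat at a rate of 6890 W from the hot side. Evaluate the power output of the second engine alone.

Ẇ₂ ≈ 2197 W

T_H = 367 °C → 367 + 273.15 = 640.15 K.
T_m = 236 °C → 236 + 273.15 = 509.15 K.
Heat entering the second stage: Q_m = Q_H·(T_m/T_H) = 6890 × 509.15/640.15 = 5480 W.
Second-stage efficiency η₂ = 1 − T_C/T_m = 1 − 305.00/509.15 = 0.4010, so W₂ = η₂·Q_m = 2197 W.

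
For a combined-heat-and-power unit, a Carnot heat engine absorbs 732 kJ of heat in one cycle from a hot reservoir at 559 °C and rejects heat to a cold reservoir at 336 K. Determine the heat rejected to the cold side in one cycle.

Q_C ≈ 295.6 kJ

T_H = 559 °C → 559 + 273.15 = 832.15 K.
For a reversible engine, η = 1 − T_C/T_H = 1 − 336.00/832.15 = 0.5962.
For a reversible cycle Q_C/Q_H = T_C/T_H, so Q_C = 732 × 336.00/832.15 = 295.6 kJ.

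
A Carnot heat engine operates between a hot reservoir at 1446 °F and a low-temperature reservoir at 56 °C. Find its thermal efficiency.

T_H = 1446 °F → (1446 − 32) × 5/9 = 785.56 °C = 1058.71 K.
T_C = 56 °C → 56 + 273.15 = 329.15 K.
For a reversible engine, η = 1 − T_C/T_H = 1 − 329.15/1058.71 = 0.6891.

η ≈ 0.6891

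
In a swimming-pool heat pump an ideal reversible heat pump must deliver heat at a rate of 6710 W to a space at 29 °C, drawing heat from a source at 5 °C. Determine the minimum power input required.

T_H = 29 °C → 29 + 273.15 = 302.15 K.
T_C = 5 °C → 5 + 273.15 = 278.15 K.
The Carnot heat-pump COP is COP_HP = T_H/(T_H − T_C) = 302.15/24.00 = 12.5896.
W = Q_H/COP_HP = 6710/12.5896 = 533 W.

Ẇ_in ≈ 533 W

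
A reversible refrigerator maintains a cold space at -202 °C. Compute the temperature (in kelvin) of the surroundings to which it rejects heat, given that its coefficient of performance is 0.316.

T_C = -202 °C → -202 + 273.15 = 71.15 K.
COP_R = T_C/(T_H − T_C) ⇒ T_H = T_C·(1 + 1/COP_R) = 71.15 × (1 + 1/0.316) = 296.3 K.

T_H ≈ 296.3 K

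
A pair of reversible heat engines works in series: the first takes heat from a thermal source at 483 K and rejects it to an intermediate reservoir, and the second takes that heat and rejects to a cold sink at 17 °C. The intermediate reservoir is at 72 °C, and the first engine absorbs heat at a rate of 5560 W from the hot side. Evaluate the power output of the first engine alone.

Ẇ₁ ≈ 1590 W

T_C = 17 °C → 17 + 273.15 = 290.15 K.
T_m = 72 °C → 72 + 273.15 = 345.15 K.
First-stage efficiency η₁ = 1 − T_m/T_H = 1 − 345.15/483.00 = 0.2854.
W₁ = η₁·Q_H = 0.2854 × 5560 = 1590 W.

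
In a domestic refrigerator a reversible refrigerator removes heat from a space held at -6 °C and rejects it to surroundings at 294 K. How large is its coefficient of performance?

COP_R ≈ 9.95

T_C = -6 °C → -6 + 273.15 = 267.15 K.
Carnot COP: COP_R = T_C/(T_H − T_C) = 267.15/(294.00 − 267.15) = 9.95.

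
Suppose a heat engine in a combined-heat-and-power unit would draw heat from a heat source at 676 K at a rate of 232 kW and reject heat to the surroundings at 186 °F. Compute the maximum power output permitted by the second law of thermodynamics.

T_C = 186 °F → (186 − 32) × 5/9 = 85.56 °C = 358.71 K.
The second-law ceiling is the Carnot efficiency, η_max = 1 − T_C/T_H = 1 − 358.71/676.00 = 0.4694.
W_max = η_max · Q_H = 0.4694 × 232 = 108.9 kW.

Ẇ_max ≈ 108.9 kW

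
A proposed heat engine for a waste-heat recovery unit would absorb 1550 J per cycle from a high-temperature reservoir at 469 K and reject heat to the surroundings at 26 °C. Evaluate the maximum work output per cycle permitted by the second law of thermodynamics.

W_max ≈ 561 J

T_C = 26 °C → 26 + 273.15 = 299.15 K.
The upper bound on efficiency is η_max = 1 − T_C/T_H = 1 − 299.15/469.00 = 0.3622.
W_max = η_max · Q_H = 0.3622 × 1550 = 561 J.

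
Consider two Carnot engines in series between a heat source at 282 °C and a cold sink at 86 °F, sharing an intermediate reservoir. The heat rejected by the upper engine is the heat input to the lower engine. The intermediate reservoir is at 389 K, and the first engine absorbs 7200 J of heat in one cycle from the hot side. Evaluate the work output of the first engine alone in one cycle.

W₁ ≈ 2155 J

T_H = 282 °C → 282 + 273.15 = 555.15 K.
T_C = 86 °F → (86 − 32) × 5/9 = 30.00 °C = 303.15 K.
First-stage efficiency η₁ = 1 − T_m/T_H = 1 − 389.00/555.15 = 0.2993.
W₁ = η₁·Q_H = 0.2993 × 7200 = 2155 J.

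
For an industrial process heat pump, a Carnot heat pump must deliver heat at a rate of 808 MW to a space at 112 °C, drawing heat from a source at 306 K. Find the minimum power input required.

T_H = 112 °C → 112 + 273.15 = 385.15 K.
The Carnot heat-pump COP is COP_HP = T_H/(T_H − T_C) = 385.15/79.15 = 4.8661.
W = Q_H/COP_HP = 808/4.8661 = 166.0 MW.

Ẇ_in ≈ 166.0 MW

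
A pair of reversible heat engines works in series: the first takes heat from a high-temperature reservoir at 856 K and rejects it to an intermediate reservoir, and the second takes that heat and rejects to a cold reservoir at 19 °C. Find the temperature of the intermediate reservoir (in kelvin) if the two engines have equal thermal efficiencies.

T_C = 19 °C → 19 + 273.15 = 292.15 K.
Equal efficiencies require 1 − T_m/T_H = 1 − T_C/T_m, i.e. T_m/T_H = T_C/T_m, so T_m = √(T_H·T_C) = √(856.00 × 292.15) = 500 K.

T_m ≈ 500 K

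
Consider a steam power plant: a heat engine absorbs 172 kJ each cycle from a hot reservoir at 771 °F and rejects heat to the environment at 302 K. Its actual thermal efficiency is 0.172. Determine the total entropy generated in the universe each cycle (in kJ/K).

T_H = 771 °F → (771 − 32) × 5/9 = 410.56 °C = 683.71 K.
W = η·Q_H = 0.172 × 172 = 29.58 kJ, so Q_C = Q_H − W = 142.4 kJ.
Reservoir entropy changes: ΔS_H = −Q_H/T_H = −172/683.71 = -0.2516 kJ/K and ΔS_C = +Q_C/T_C = 142.4/302.00 = 0.4716 kJ/K.
ΔS_univ = −Q_H/T_H + Q_C/T_C = 0.220 kJ/K (> 0, since η = 0.172 < η_Carnot = 0.558).

ΔS_univ ≈ 0.220 kJ/K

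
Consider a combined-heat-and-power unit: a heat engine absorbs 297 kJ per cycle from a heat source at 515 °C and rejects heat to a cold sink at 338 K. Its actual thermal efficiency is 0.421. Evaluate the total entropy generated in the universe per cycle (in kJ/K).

T_H = 515 °C → 515 + 273.15 = 788.15 K.
W = η·Q_H = 0.421 × 297 = 125.0 kJ, so Q_C = Q_H − W = 172.0 kJ.
Reservoir entropy changes: ΔS_H = −Q_H/T_H = −297/788.15 = -0.3768 kJ/K and ΔS_C = +Q_C/T_C = 172.0/338.00 = 0.5088 kJ/K.
ΔS_univ = −Q_H/T_H + Q_C/T_C = 0.132 kJ/K (> 0, since η = 0.421 < η_Carnot = 0.571).

ΔS_univ ≈ 0.132 kJ/K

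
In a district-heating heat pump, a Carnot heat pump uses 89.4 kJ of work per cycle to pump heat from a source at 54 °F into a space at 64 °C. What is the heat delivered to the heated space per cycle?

T_H = 64 °C → 64 + 273.15 = 337.15 K.
T_C = 54 °F → (54 − 32) × 5/9 = 12.22 °C = 285.37 K.
For a reversible heat pump, COP_HP = T_H/(T_H − T_C) = 337.15/51.78 = 6.5115.
Q_H = COP_HP · W = 6.5115 × 89.4 = 582.1 kJ.

Q_H ≈ 582.1 kJ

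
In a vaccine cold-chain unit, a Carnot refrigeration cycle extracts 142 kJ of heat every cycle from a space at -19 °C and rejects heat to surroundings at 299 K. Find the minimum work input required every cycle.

W_in ≈ 25.1 kJ

T_C = -19 °C → -19 + 273.15 = 254.15 K.
For a reversible refrigerator, COP_R = T_C/(T_H − T_C) = 254.15/44.85 = 5.6667.
W = Q_C/COP_R = 142/5.6667 = 25.1 kJ.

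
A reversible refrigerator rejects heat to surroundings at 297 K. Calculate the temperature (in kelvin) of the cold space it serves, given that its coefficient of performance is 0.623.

COP_R = T_C/(T_H − T_C) ⇒ T_C = T_H·COP_R/(1 + COP_R) = 297.00 × 0.623/(1 + 0.623) = 114.0 K.

T_C ≈ 114.0 K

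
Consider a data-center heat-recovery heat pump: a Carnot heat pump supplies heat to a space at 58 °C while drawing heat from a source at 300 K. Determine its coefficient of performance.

T_H = 58 °C → 58 + 273.15 = 331.15 K.
The Carnot heat-pump COP is COP_HP = T_H/(T_H − T_C) = 331.15/(331.15 − 300.00) = 10.63.

COP_HP ≈ 10.63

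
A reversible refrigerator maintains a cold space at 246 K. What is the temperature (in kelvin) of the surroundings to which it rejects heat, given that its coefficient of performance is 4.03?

T_H ≈ 307 K

COP_R = T_C/(T_H − T_C) ⇒ T_H = T_C·(1 + 1/COP_R) = 246.00 × (1 + 1/4.03) = 307 K.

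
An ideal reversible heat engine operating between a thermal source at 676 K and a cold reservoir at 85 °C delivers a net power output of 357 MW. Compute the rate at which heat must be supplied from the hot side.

T_C = 85 °C → 85 + 273.15 = 358.15 K.
For a reversible engine, η = 1 − T_C/T_H = 1 − 358.15/676.00 = 0.4702.
Q_H = W/η = 357/0.4702 = 759 MW.

Q̇_H ≈ 759 MW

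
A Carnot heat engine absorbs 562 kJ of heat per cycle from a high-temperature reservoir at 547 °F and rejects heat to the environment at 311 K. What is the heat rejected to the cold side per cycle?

Q_C ≈ 313 kJ

T_H = 547 °F → (547 − 32) × 5/9 = 286.11 °C = 559.26 K.
The Carnot efficiency is η = 1 − T_C/T_H = 1 − 311.00/559.26 = 0.4439.
For a reversible cycle Q_C/Q_H = T_C/T_H, so Q_C = 562 × 311.00/559.26 = 313 kJ.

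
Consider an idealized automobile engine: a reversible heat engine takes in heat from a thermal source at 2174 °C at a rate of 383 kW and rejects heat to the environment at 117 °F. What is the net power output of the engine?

T_H = 2174 °C → 2174 + 273.15 = 2447.15 K.
T_C = 117 °F → (117 − 32) × 5/9 = 47.22 °C = 320.37 K.
Carnot efficiency: η = 1 − T_C/T_H = 1 − 320.37/2447.15 = 0.8691.
W = η·Q_H = 0.8691 × 383 = 333 kW.

Ẇ ≈ 333 kW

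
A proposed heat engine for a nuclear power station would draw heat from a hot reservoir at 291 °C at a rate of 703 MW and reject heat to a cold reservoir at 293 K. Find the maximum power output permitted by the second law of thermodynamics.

T_H = 291 °C → 291 + 273.15 = 564.15 K.
The upper bound on efficiency is η_max = 1 − T_C/T_H = 1 − 293.00/564.15 = 0.4806.
W_max = η_max · Q_H = 0.4806 × 703 = 338 MW.

Ẇ_max ≈ 338 MW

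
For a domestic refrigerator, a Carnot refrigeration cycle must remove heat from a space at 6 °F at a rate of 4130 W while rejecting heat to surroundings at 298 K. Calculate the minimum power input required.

T_C = 6 °F → (6 − 32) × 5/9 = -14.44 °C = 258.71 K.
Carnot COP: COP_R = T_C/(T_H − T_C) = 258.71/39.29 = 6.5838.
W = Q_C/COP_R = 4130/6.5838 = 627.3 W.

Ẇ_in ≈ 627.3 W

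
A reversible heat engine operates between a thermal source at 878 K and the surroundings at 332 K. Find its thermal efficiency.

The Carnot efficiency is η = 1 − T_C/T_H = 1 − 332.00/878.00 = 0.622.

η ≈ 0.622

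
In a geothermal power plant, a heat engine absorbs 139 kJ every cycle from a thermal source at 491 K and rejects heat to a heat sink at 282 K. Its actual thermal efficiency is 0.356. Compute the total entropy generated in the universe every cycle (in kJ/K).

ΔS_univ ≈ 0.0343 kJ/K

W = η·Q_H = 0.356 × 139 = 49.48 kJ, so Q_C = Q_H − W = 89.52 kJ.
Entropy balance on the reservoirs: −Q_H/T_H = -0.2831 kJ/K, +Q_C/T_C = 0.3174 kJ/K.
ΔS_univ = −Q_H/T_H + Q_C/T_C = 0.0343 kJ/K (> 0, since η = 0.356 < η_Carnot = 0.426).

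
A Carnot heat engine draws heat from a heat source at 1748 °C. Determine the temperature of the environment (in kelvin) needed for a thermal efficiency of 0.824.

T_H = 1748 °C → 1748 + 273.15 = 2021.15 K.
From η = 1 − T_C/T_H, T_C = T_H·(1 − η) = 2021.15 × (1 − 0.824) = 355.7 K.

T_C ≈ 355.7 K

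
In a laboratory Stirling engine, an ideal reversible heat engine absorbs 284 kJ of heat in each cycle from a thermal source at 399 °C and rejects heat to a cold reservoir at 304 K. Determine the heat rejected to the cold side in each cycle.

T_H = 399 °C → 399 + 273.15 = 672.15 K.
Since the cycle is reversible, η = 1 − T_C/T_H = 1 − 304.00/672.15 = 0.5477.
For a reversible cycle Q_C/Q_H = T_C/T_H, so Q_C = 284 × 304.00/672.15 = 128.4 kJ.

Q_C ≈ 128.4 kJ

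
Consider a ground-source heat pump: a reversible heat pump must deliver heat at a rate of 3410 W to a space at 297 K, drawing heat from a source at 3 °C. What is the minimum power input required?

Ẇ_in ≈ 239.4 W

T_C = 3 °C → 3 + 273.15 = 276.15 K.
COP_HP = T_H/(T_H − T_C) = 297.00/20.85 = 14.2446.
W = Q_H/COP_HP = 3410/14.2446 = 239.4 W.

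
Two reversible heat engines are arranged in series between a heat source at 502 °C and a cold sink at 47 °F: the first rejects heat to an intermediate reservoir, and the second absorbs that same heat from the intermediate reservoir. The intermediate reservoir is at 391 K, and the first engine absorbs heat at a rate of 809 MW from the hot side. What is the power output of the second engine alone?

Ẇ₂ ≈ 114 MW

T_H = 502 °C → 502 + 273.15 = 775.15 K.
T_C = 47 °F → (47 − 32) × 5/9 = 8.33 °C = 281.48 K.
Heat entering the second stage: Q_m = Q_H·(T_m/T_H) = 809 × 391.00/775.15 = 408 MW.
Second-stage efficiency η₂ = 1 − T_C/T_m = 1 − 281.48/391.00 = 0.2801, so W₂ = η₂·Q_m = 114 MW.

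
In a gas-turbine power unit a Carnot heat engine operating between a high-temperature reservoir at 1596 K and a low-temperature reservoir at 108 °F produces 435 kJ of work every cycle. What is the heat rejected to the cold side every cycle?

T_C = 108 °F → (108 − 32) × 5/9 = 42.22 °C = 315.37 K.
Since the cycle is reversible, η = 1 − T_C/T_H = 1 − 315.37/1596.00 = 0.8024.
Since Q_C/Q_H = T_C/T_H and Q_H = W/η, Q_C = W·T_C/(T_H − T_C) = 435 × 315.37/1280.63 = 107 kJ.

Q_C ≈ 107 kJ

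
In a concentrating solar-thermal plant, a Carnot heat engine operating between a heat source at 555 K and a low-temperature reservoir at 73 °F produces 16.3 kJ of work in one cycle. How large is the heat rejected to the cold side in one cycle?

T_C = 73 °F → (73 − 32) × 5/9 = 22.78 °C = 295.93 K.
Since the cycle is reversible, η = 1 − T_C/T_H = 1 − 295.93/555.00 = 0.4668.
Since Q_C/Q_H = T_C/T_H and Q_H = W/η, Q_C = W·T_C/(T_H − T_C) = 16.3 × 295.93/259.07 = 18.6 kJ.

Q_C ≈ 18.6 kJ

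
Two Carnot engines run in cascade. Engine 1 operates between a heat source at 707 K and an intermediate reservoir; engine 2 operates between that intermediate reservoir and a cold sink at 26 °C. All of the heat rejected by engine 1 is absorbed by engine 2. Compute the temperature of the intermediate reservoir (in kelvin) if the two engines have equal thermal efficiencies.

T_C = 26 °C → 26 + 273.15 = 299.15 K.
Equal efficiencies require 1 − T_m/T_H = 1 − T_C/T_m, i.e. T_m/T_H = T_C/T_m, so T_m = √(T_H·T_C) = √(707.00 × 299.15) = 459.9 K.

T_m ≈ 459.9 K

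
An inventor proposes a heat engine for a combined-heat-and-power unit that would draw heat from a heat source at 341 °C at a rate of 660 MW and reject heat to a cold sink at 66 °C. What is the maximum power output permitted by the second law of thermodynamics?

T_H = 341 °C → 341 + 273.15 = 614.15 K.
T_C = 66 °C → 66 + 273.15 = 339.15 K.
No engine can exceed the Carnot limit: η_max = 1 − T_C/T_H = 1 − 339.15/614.15 = 0.4478.
W_max = η_max · Q_H = 0.4478 × 660 = 296 MW.

Ẇ_max ≈ 296 MW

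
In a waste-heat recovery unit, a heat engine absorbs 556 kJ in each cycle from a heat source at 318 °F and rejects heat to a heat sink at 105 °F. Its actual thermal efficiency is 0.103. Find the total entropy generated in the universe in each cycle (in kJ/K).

ΔS_univ ≈ 0.303 kJ/K

T_H = 318 °F → (318 − 32) × 5/9 = 158.89 °C = 432.04 K.
T_C = 105 °F → (105 − 32) × 5/9 = 40.56 °C = 313.71 K.
W = η·Q_H = 0.103 × 556 = 57.27 kJ, so Q_C = Q_H − W = 498.7 kJ.
Reservoir entropy changes: ΔS_H = −Q_H/T_H = −556/432.04 = -1.287 kJ/K and ΔS_C = +Q_C/T_C = 498.7/313.71 = 1.590 kJ/K.
ΔS_univ = −Q_H/T_H + Q_C/T_C = 0.303 kJ/K (> 0, since η = 0.103 < η_Carnot = 0.274).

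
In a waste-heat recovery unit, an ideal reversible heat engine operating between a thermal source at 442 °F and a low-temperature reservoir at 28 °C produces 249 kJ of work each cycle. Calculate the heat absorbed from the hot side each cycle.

Q_H ≈ 624 kJ

T_H = 442 °F → (442 − 32) × 5/9 = 227.78 °C = 500.93 K.
T_C = 28 °C → 28 + 273.15 = 301.15 K.
Carnot efficiency: η = 1 − T_C/T_H = 1 − 301.15/500.93 = 0.3988.
Q_H = W/η = 249/0.3988 = 624 kJ.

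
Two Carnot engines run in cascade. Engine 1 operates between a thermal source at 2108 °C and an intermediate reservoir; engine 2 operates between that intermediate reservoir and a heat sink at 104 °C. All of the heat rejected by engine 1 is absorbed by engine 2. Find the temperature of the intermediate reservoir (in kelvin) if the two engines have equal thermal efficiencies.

T_H = 2108 °C → 2108 + 273.15 = 2381.15 K.
T_C = 104 °C → 104 + 273.15 = 377.15 K.
Equal efficiencies require 1 − T_m/T_H = 1 − T_C/T_m, i.e. T_m/T_H = T_C/T_m, so T_m = √(T_H·T_C) = √(2381.15 × 377.15) = 948 K.

T_m ≈ 948 K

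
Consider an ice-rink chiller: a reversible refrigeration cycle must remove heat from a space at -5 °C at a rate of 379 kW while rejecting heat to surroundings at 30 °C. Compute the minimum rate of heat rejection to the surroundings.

T_H = 30 °C → 30 + 273.15 = 303.15 K.
T_C = -5 °C → -5 + 273.15 = 268.15 K.
For a reversible cycle Q_H/Q_C = T_H/T_C, so Q_H = Q_C·T_H/T_C = 379 × 303.15/268.15 = 428.5 kW.

Q̇_H ≈ 428.5 kW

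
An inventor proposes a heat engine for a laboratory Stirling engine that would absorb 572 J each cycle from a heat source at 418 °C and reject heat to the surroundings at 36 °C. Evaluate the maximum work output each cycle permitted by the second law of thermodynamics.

T_H = 418 °C → 418 + 273.15 = 691.15 K.
T_C = 36 °C → 36 + 273.15 = 309.15 K.
The second-law ceiling is the Carnot efficiency, η_max = 1 − T_C/T_H = 1 − 309.15/691.15 = 0.5527.
W_max = η_max · Q_H = 0.5527 × 572 = 316 J.

W_max ≈ 316 J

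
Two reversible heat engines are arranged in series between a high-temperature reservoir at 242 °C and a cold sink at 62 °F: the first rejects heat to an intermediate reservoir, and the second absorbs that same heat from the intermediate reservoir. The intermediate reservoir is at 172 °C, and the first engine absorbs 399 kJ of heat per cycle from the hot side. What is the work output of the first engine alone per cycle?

T_H = 242 °C → 242 + 273.15 = 515.15 K.
T_C = 62 °F → (62 − 32) × 5/9 = 16.67 °C = 289.82 K.
T_m = 172 °C → 172 + 273.15 = 445.15 K.
First-stage efficiency η₁ = 1 − T_m/T_H = 1 − 445.15/515.15 = 0.1359.
W₁ = η₁·Q_H = 0.1359 × 399 = 54.2 kJ.

W₁ ≈ 54.2 kJ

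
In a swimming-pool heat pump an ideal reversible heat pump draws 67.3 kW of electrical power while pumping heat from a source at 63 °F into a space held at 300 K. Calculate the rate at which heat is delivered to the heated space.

T_C = 63 °F → (63 − 32) × 5/9 = 17.22 °C = 290.37 K.
The Carnot heat-pump COP is COP_HP = T_H/(T_H − T_C) = 300.00/9.63 = 31.1598.
Q_H = COP_HP · W = 31.1598 × 67.3 = 2100 kW.

Q̇_H ≈ 2100 kW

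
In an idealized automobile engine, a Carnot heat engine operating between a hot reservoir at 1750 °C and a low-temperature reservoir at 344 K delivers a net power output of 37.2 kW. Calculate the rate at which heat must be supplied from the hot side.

T_H = 1750 °C → 1750 + 273.15 = 2023.15 K.
The Carnot efficiency is η = 1 − T_C/T_H = 1 − 344.00/2023.15 = 0.8300.
Q_H = W/η = 37.2/0.8300 = 44.8 kW.

Q̇_H ≈ 44.8 kW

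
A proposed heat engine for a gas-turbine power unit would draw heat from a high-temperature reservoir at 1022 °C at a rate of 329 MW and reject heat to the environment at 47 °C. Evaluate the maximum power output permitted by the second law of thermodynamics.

Ẇ_max ≈ 248 MW

T_H = 1022 °C → 1022 + 273.15 = 1295.15 K.
T_C = 47 °C → 47 + 273.15 = 320.15 K.
By the Carnot theorem, η_max = 1 − T_C/T_H = 1 − 320.15/1295.15 = 0.7528.
W_max = η_max · Q_H = 0.7528 × 329 = 248 MW.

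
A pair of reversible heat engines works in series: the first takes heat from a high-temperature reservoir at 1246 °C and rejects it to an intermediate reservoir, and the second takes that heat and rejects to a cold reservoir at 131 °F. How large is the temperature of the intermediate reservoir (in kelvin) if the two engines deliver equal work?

T_m ≈ 924 K

T_H = 1246 °C → 1246 + 273.15 = 1519.15 K.
T_C = 131 °F → (131 − 32) × 5/9 = 55.00 °C = 328.15 K.
For reversible stages Q_m = Q_H·(T_m/T_H). Setting W₁ = Q_H(1 − T_m/T_H) equal to W₂ = Q_m(1 − T_C/T_m) = Q_H·(T_m − T_C)/T_H gives T_H − T_m = T_m − T_C, so T_m = (T_H + T_C)/2 = (1519.15 + 328.15)/2 = 924 K.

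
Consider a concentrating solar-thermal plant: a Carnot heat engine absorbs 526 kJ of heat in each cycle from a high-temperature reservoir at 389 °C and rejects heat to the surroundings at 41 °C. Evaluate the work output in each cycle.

T_H = 389 °C → 389 + 273.15 = 662.15 K.
T_C = 41 °C → 41 + 273.15 = 314.15 K.
Carnot efficiency: η = 1 − T_C/T_H = 1 − 314.15/662.15 = 0.5256.
W = η·Q_H = 0.5256 × 526 = 276 kJ.

W ≈ 276 kJ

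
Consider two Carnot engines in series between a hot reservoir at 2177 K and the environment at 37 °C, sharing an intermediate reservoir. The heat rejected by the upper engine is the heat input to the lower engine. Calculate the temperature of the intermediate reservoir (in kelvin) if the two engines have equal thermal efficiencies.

T_C = 37 °C → 37 + 273.15 = 310.15 K.
Equal efficiencies require 1 − T_m/T_H = 1 − T_C/T_m, i.e. T_m/T_H = T_C/T_m, so T_m = √(T_H·T_C) = √(2177.00 × 310.15) = 821.7 K.

T_m ≈ 821.7 K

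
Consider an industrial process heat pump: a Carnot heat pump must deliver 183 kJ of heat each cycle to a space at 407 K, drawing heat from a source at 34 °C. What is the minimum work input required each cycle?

W_in ≈ 44.9 kJ

T_C = 34 °C → 34 + 273.15 = 307.15 K.
Reversible heating COP: COP_HP = T_H/(T_H − T_C) = 407.00/99.85 = 4.0761.
W = Q_H/COP_HP = 183/4.0761 = 44.9 kJ.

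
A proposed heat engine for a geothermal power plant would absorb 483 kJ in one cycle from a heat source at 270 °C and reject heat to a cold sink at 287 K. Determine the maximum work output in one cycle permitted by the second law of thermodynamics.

T_H = 270 °C → 270 + 273.15 = 543.15 K.
By the Carnot theorem, η_max = 1 − T_C/T_H = 1 − 287.00/543.15 = 0.4716.
W_max = η_max · Q_H = 0.4716 × 483 = 228 kJ.

W_max ≈ 228 kJ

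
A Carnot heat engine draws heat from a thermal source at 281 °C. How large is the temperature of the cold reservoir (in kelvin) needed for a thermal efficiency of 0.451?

T_H = 281 °C → 281 + 273.15 = 554.15 K.
From η = 1 − T_C/T_H, T_C = T_H·(1 − η) = 554.15 × (1 − 0.451) = 304 K.

T_C ≈ 304 K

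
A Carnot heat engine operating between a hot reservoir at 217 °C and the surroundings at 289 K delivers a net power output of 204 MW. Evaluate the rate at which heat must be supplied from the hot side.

T_H = 217 °C → 217 + 273.15 = 490.15 K.
η_rev = 1 − T_C/T_H = 1 − 289.00/490.15 = 0.4104.
Q_H = W/η = 204/0.4104 = 497 MW.

Q̇_H ≈ 497 MW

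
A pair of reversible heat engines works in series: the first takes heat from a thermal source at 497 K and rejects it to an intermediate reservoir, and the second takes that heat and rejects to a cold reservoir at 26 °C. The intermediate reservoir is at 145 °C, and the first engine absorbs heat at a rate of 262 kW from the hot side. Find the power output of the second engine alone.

Ẇ₂ ≈ 62.7 kW

T_C = 26 °C → 26 + 273.15 = 299.15 K.
T_m = 145 °C → 145 + 273.15 = 418.15 K.
Heat entering the second stage: Q_m = Q_H·(T_m/T_H) = 262 × 418.15/497.00 = 220 kW.
Second-stage efficiency η₂ = 1 − T_C/T_m = 1 − 299.15/418.15 = 0.2846, so W₂ = η₂·Q_m = 62.7 kW.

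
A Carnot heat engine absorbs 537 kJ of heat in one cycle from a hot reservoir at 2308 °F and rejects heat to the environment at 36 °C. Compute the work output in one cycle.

W ≈ 429 kJ

T_H = 2308 °F → (2308 − 32) × 5/9 = 1264.44 °C = 1537.59 K.
T_C = 36 °C → 36 + 273.15 = 309.15 K.
η_rev = 1 − T_C/T_H = 1 − 309.15/1537.59 = 0.7989.
W = η·Q_H = 0.7989 × 537 = 429 kJ.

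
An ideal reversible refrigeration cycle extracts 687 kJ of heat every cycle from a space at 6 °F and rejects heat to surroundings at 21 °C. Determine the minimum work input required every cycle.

T_H = 21 °C → 21 + 273.15 = 294.15 K.
T_C = 6 °F → (6 − 32) × 5/9 = -14.44 °C = 258.71 K.
COP_R = T_C/(T_H − T_C) = 258.71/35.44 = 7.2989.
W = Q_C/COP_R = 687/7.2989 = 94.1 kJ.

W_in ≈ 94.1 kJ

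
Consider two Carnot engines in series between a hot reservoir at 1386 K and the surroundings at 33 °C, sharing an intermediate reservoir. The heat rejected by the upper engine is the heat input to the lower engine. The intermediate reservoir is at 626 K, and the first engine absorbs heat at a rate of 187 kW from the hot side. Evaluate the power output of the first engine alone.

T_C = 33 °C → 33 + 273.15 = 306.15 K.
First-stage efficiency η₁ = 1 − T_m/T_H = 1 − 626.00/1386.00 = 0.5483.
W₁ = η₁·Q_H = 0.5483 × 187 = 103 kW.

Ẇ₁ ≈ 103 kW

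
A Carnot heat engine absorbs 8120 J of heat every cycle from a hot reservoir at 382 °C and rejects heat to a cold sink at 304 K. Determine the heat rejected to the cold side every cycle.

Q_C ≈ 3768 J

T_H = 382 °C → 382 + 273.15 = 655.15 K.
For a reversible engine, η = 1 − T_C/T_H = 1 − 304.00/655.15 = 0.5360.
For a reversible cycle Q_C/Q_H = T_C/T_H, so Q_C = 8120 × 304.00/655.15 = 3768 J.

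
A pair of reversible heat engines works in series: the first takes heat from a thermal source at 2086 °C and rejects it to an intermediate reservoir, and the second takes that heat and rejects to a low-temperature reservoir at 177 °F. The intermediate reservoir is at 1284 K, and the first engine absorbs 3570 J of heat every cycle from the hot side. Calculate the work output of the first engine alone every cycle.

W₁ ≈ 1627 J

T_H = 2086 °C → 2086 + 273.15 = 2359.15 K.
T_C = 177 °F → (177 − 32) × 5/9 = 80.56 °C = 353.71 K.
First-stage efficiency η₁ = 1 − T_m/T_H = 1 − 1284.00/2359.15 = 0.4557.
W₁ = η₁·Q_H = 0.4557 × 3570 = 1627 J.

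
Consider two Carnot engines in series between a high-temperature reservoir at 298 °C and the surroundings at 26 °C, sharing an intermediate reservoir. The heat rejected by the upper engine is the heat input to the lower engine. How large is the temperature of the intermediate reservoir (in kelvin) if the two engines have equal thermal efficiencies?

T_H = 298 °C → 298 + 273.15 = 571.15 K.
T_C = 26 °C → 26 + 273.15 = 299.15 K.
Equal efficiencies require 1 − T_m/T_H = 1 − T_C/T_m, i.e. T_m/T_H = T_C/T_m, so T_m = √(T_H·T_C) = √(571.15 × 299.15) = 413 K.

T_m ≈ 413 K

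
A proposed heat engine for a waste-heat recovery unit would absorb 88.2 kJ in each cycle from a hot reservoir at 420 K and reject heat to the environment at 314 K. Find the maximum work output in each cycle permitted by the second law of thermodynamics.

By the Carnot theorem, η_max = 1 − T_C/T_H = 1 − 314.00/420.00 = 0.2524.
W_max = η_max · Q_H = 0.2524 × 88.2 = 22.3 kJ.

W_max ≈ 22.3 kJ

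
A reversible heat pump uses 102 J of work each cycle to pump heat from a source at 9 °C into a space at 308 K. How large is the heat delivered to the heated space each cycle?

T_C = 9 °C → 9 + 273.15 = 282.15 K.
Reversible heating COP: COP_HP = T_H/(T_H − T_C) = 308.00/25.85 = 11.9149.
Q_H = COP_HP · W = 11.9149 × 102 = 1220 J.

Q_H ≈ 1220 J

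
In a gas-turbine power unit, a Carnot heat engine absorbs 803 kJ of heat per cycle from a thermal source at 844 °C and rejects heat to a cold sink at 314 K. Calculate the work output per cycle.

T_H = 844 °C → 844 + 273.15 = 1117.15 K.
The Carnot efficiency is η = 1 − T_C/T_H = 1 − 314.00/1117.15 = 0.7189.
W = η·Q_H = 0.7189 × 803 = 577 kJ.

W ≈ 577 kJ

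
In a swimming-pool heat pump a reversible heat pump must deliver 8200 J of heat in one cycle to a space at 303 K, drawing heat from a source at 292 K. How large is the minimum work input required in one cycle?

COP_HP = T_H/(T_H − T_C) = 303.00/11.00 = 27.5455.
W = Q_H/COP_HP = 8200/27.5455 = 297.7 J.

W_in ≈ 297.7 J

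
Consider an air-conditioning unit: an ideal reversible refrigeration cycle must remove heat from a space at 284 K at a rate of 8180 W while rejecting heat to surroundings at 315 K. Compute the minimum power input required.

Ẇ_in ≈ 893 W

COP_R = T_C/(T_H − T_C) = 284.00/31.00 = 9.1613.
W = Q_C/COP_R = 8180/9.1613 = 893 W.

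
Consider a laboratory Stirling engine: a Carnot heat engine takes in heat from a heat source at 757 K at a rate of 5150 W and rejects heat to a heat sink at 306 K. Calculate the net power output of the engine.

Carnot efficiency: η = 1 − T_C/T_H = 1 − 306.00/757.00 = 0.5958.
W = η·Q_H = 0.5958 × 5150 = 3068 W.

Ẇ ≈ 3068 W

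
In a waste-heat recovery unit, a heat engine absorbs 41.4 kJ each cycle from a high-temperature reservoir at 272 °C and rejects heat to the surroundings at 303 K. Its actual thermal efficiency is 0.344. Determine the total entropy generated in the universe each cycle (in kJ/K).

ΔS_univ ≈ 0.0137 kJ/K

T_H = 272 °C → 272 + 273.15 = 545.15 K.
W = η·Q_H = 0.344 × 41.4 = 14.24 kJ, so Q_C = Q_H − W = 27.16 kJ.
The hot reservoir loses entropy Q_H/T_H = 41.4/545.15 = 0.07594 kJ/K; the cold reservoir gains Q_C/T_C = 27.16/303.00 = 0.08963 kJ/K.
ΔS_univ = −Q_H/T_H + Q_C/T_C = 0.0137 kJ/K (> 0, since η = 0.344 < η_Carnot = 0.444).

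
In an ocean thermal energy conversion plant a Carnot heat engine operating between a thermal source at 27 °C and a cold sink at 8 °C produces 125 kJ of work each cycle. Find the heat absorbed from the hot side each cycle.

Q_H ≈ 1975 kJ

T_H = 27 °C → 27 + 273.15 = 300.15 K.
T_C = 8 °C → 8 + 273.15 = 281.15 K.
η_rev = 1 − T_C/T_H = 1 − 281.15/300.15 = 0.0633.
Q_H = W/η = 125/0.0633 = 1975 kJ.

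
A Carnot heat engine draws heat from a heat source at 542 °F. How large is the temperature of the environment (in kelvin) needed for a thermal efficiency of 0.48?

T_C ≈ 289.4 K

T_H = 542 °F → (542 − 32) × 5/9 = 283.33 °C = 556.48 K.
From η = 1 − T_C/T_H, T_C = T_H·(1 − η) = 556.48 × (1 − 0.48) = 289.4 K.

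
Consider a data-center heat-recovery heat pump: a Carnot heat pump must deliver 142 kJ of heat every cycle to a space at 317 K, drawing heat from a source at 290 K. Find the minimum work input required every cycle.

The Carnot heat-pump COP is COP_HP = T_H/(T_H − T_C) = 317.00/27.00 = 11.7407.
W = Q_H/COP_HP = 142/11.7407 = 12.09 kJ.

W_in ≈ 12.09 kJ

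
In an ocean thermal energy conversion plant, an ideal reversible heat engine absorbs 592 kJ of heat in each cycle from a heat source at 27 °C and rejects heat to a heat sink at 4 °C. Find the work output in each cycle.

W ≈ 45.4 kJ

T_H = 27 °C → 27 + 273.15 = 300.15 K.
T_C = 4 °C → 4 + 273.15 = 277.15 K.
The Carnot efficiency is η = 1 − T_C/T_H = 1 − 277.15/300.15 = 0.0766.
W = η·Q_H = 0.0766 × 592 = 45.4 kJ.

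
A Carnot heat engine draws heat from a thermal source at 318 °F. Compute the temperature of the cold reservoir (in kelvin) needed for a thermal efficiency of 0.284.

T_H = 318 °F → (318 − 32) × 5/9 = 158.89 °C = 432.04 K.
From η = 1 − T_C/T_H, T_C = T_H·(1 − η) = 432.04 × (1 − 0.284) = 309.3 K.

T_C ≈ 309.3 K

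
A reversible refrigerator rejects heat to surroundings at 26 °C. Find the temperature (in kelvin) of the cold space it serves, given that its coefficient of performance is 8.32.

T_C ≈ 267.1 K

T_H = 26 °C → 26 + 273.15 = 299.15 K.
COP_R = T_C/(T_H − T_C) ⇒ T_C = T_H·COP_R/(1 + COP_R) = 299.15 × 8.32/(1 + 8.32) = 267.1 K.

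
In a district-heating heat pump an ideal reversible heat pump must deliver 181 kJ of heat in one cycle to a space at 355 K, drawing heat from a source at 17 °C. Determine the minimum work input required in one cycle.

T_C = 17 °C → 17 + 273.15 = 290.15 K.
For a reversible heat pump, COP_HP = T_H/(T_H − T_C) = 355.00/64.85 = 5.4742.
W = Q_H/COP_HP = 181/5.4742 = 33.1 kJ.

W_in ≈ 33.1 kJ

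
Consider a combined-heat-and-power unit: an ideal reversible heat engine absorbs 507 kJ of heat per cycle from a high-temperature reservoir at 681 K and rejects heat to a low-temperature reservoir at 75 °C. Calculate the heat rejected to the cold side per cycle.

T_C = 75 °C → 75 + 273.15 = 348.15 K.
The Carnot efficiency is η = 1 − T_C/T_H = 1 − 348.15/681.00 = 0.4888.
For a reversible cycle Q_C/Q_H = T_C/T_H, so Q_C = 507 × 348.15/681.00 = 259 kJ.

Q_C ≈ 259 kJ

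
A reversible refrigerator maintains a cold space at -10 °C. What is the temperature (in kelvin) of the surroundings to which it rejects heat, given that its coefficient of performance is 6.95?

T_C = -10 °C → -10 + 273.15 = 263.15 K.
COP_R = T_C/(T_H − T_C) ⇒ T_H = T_C·(1 + 1/COP_R) = 263.15 × (1 + 1/6.95) = 301.0 K.

T_H ≈ 301.0 K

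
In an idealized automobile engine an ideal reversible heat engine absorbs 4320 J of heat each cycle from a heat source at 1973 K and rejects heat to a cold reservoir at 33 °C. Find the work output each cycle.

T_C = 33 °C → 33 + 273.15 = 306.15 K.
η_rev = 1 − T_C/T_H = 1 − 306.15/1973.00 = 0.8448.
W = η·Q_H = 0.8448 × 4320 = 3650 J.

W ≈ 3650 J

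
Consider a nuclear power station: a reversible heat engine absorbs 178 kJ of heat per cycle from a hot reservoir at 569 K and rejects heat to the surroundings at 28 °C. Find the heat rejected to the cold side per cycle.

T_C = 28 °C → 28 + 273.15 = 301.15 K.
The Carnot efficiency is η = 1 − T_C/T_H = 1 − 301.15/569.00 = 0.4707.
For a reversible cycle Q_C/Q_H = T_C/T_H, so Q_C = 178 × 301.15/569.00 = 94.21 kJ.

Q_C ≈ 94.21 kJ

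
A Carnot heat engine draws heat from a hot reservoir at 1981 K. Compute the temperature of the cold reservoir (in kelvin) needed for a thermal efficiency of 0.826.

From η = 1 − T_C/T_H, T_C = T_H·(1 − η) = 1981.00 × (1 − 0.826) = 345 K.

T_C ≈ 345 K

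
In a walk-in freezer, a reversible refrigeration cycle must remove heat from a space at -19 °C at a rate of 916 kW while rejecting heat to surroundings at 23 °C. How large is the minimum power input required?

T_H = 23 °C → 23 + 273.15 = 296.15 K.
T_C = -19 °C → -19 + 273.15 = 254.15 K.
COP_R = T_C/(T_H − T_C) = 254.15/42.00 = 6.0512.
W = Q_C/COP_R = 916/6.0512 = 151 kW.

Ẇ_in ≈ 151 kW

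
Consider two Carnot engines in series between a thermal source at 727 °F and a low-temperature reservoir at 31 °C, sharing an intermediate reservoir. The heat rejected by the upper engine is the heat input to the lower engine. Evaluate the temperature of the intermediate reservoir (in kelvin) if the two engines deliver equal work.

T_H = 727 °F → (727 − 32) × 5/9 = 386.11 °C = 659.26 K.
T_C = 31 °C → 31 + 273.15 = 304.15 K.
For reversible stages Q_m = Q_H·(T_m/T_H). Setting W₁ = Q_H(1 − T_m/T_H) equal to W₂ = Q_m(1 − T_C/T_m) = Q_H·(T_m − T_C)/T_H gives T_H − T_m = T_m − T_C, so T_m = (T_H + T_C)/2 = (659.26 + 304.15)/2 = 482 K.

T_m ≈ 482 K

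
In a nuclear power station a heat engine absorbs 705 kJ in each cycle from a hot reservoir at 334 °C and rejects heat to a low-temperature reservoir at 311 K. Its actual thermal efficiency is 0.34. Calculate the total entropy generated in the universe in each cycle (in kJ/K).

T_H = 334 °C → 334 + 273.15 = 607.15 K.
W = η·Q_H = 0.34 × 705 = 239.7 kJ, so Q_C = Q_H − W = 465.3 kJ.
Reservoir entropy changes: ΔS_H = −Q_H/T_H = −705/607.15 = -1.161 kJ/K and ΔS_C = +Q_C/T_C = 465.3/311.00 = 1.496 kJ/K.
ΔS_univ = −Q_H/T_H + Q_C/T_C = 0.335 kJ/K (> 0, since η = 0.34 < η_Carnot = 0.488).

ΔS_univ ≈ 0.335 kJ/K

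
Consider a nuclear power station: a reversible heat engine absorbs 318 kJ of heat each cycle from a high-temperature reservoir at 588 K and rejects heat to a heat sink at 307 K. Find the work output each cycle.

The Carnot efficiency is η = 1 − T_C/T_H = 1 − 307.00/588.00 = 0.4779.
W = η·Q_H = 0.4779 × 318 = 152 kJ.

W ≈ 152 kJ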